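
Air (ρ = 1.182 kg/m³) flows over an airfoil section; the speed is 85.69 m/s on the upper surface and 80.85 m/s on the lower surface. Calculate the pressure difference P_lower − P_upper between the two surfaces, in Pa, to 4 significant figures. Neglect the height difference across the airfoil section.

ΔP ≈ 476.4 Pa

With negligible Δh, P + ½ρv² is constant, so P_low − P_up = ½ρ(v_up² − v_low²).
ΔP = ½·1.182·(85.69² − 80.85²) = 476.4 Pa.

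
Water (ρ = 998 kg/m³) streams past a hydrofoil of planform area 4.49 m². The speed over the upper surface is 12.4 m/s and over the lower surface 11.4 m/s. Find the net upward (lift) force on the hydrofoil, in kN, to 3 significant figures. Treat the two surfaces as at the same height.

The faster flow above has the lower pressure; Bernoulli (same height) gives ΔP = ½ρ(v_up² − v_low²).
ΔP = ½·998·(12.4² − 11.4²) = 11900 Pa.
Lift = ΔP · A = 11900 × 4.49 = 53300 N.

F ≈ 53.3 kN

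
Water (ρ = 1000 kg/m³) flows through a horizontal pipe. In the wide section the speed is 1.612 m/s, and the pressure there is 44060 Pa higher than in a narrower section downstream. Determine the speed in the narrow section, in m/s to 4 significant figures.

With h₁ = h₂, rearranging Bernoulli gives v₂ = √(v₁² + 2ΔP/ρ).
v₂ = √(1.612² + 2·44060/1000) = √(2.599 + 88.12) = 9.525 m/s.

v₂ ≈ 9.525 m/s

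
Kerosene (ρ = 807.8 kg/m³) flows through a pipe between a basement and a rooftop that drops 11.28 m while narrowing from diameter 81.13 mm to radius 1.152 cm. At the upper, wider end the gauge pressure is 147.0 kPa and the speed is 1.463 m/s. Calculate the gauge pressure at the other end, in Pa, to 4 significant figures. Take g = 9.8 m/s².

Mass conservation (A₁v₁ = A₂v₂) gives v₂ = 1.463 × 51.70/4.169 = 18.14 m/s.
Applying Bernoulli between the two ends and solving for P₂: P₂ = P₁ + ½ρ(v₁² − v₂²) − ρgΔh.
P₂ = 147000 + ½·807.8·(1.463² − 18.14²) − 807.8·9.8·(−11.28) = 147000 + (-132000) − (-89300) = 104300 Pa.

P₂ ≈ 104300 Pa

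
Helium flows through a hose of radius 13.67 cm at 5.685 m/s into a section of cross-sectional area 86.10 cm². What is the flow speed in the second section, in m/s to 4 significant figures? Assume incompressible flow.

v₂ = 38.76 m/s

Mass conservation (A₁v₁ = A₂v₂) gives v₂ = 5.685 × 587.1/86.10 = 38.76 m/s.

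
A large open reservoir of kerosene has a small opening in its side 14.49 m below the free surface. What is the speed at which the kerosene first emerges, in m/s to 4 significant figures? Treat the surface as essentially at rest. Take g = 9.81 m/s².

v ≈ 16.86 m/s

With the surface at rest and both surface and jet at atmospheric pressure, Bernoulli gives ρg h = ½ρv², so v = √(2gh) = √(2·9.81·14.49) = 16.86 m/s.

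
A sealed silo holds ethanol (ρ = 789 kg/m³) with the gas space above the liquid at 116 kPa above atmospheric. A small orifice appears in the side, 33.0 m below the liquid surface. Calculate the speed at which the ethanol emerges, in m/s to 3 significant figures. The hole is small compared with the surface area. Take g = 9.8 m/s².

Take point 1 at the surface (v₁ ≈ 0) and point 2 at the hole (at atmospheric pressure). Bernoulli: P₁ + ρg h = P_atm + ½ρv₂².
With P₁ − P_atm = 116000 Pa, v₂ = √(2gh + 2ΔP/ρ) = √(2·9.8·33.0 + 2·116000/789) = 30.7 m/s.

v ≈ 30.7 m/s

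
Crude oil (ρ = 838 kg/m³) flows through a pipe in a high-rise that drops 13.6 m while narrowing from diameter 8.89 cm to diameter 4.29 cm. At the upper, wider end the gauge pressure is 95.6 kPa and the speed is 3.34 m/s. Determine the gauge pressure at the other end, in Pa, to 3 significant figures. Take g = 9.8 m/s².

126000 Pa

Continuity gives A₁v₁ = A₂v₂, so v₂ = (62.1 cm²)/(14.5 cm²) × 3.34 m/s = 14.3 m/s.
Applying Bernoulli between the two ends and solving for P₂: P₂ = P₁ + ½ρ(v₁² − v₂²) − ρgΔh.
P₂ = 95600 + ½·838·(3.34² − 14.3²) − 838·9.8·(−13.6) = 95600 + (-81500) − (-112000) = 126000 Pa.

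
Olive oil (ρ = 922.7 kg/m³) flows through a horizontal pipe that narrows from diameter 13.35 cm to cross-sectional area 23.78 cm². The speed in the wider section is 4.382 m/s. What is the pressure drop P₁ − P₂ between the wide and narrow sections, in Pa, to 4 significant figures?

Mass conservation (A₁v₁ = A₂v₂) gives v₂ = 4.382 × 140.0/23.78 = 25.79 m/s.
Along the horizontal streamline, P + ½ρv² is constant.
P₁ − P₂ = ½·922.7·(25.79² − 4.382²) = ½·922.7·646.1 = 298100 Pa.

ΔP ≈ 298100 Pa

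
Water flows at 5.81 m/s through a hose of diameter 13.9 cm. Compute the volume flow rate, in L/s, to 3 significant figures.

Q = A·v = 0.0152 m² × 5.81 m/s = 0.0882 m³/s.
Converting: 0.0882 m³/s × 1000 = 88.2 L/s.

88.2 L/s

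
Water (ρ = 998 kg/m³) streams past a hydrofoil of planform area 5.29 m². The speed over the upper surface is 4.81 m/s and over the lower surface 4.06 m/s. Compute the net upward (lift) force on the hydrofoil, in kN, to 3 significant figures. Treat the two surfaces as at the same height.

17.6 kN

With equal heights on the two surfaces, Bernoulli gives P_lower − P_upper = ½ρ(v_upper² − v_lower²).
ΔP = ½·998·(4.81² − 4.06²) = 3320 Pa.
Lift = ΔP · A = 3320 × 5.29 = 17600 N.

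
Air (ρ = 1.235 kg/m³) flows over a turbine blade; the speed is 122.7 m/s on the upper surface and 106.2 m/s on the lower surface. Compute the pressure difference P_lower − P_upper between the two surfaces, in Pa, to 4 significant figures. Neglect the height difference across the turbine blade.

2332 Pa

The pressure is lower where the speed is higher: ΔP = ½ρ(v_up² − v_low²).
ΔP = ½·1.235·(122.7² − 106.2²) = 2332 Pa.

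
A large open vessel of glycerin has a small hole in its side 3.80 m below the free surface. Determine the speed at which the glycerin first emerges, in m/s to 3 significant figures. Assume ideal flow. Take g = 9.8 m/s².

Torricelli's result v = √(2gh) gives v = √(2·9.8·3.80) = 8.63 m/s.

v ≈ 8.63 m/s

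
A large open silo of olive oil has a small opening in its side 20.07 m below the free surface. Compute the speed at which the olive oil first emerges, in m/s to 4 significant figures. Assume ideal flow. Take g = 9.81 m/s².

The surface is effectively still and both ends are open, so ½v² = gh and v = √(2·9.81·20.07) = 19.84 m/s.

v ≈ 19.84 m/s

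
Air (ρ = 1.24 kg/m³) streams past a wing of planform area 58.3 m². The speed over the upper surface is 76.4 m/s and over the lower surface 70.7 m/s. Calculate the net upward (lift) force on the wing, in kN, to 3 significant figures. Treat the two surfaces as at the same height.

From P + ½ρv² = const at equal height, P_low − P_up = ½ρ(v_up² − v_low²).
ΔP = ½·1.24·(76.4² − 70.7²) = 520 Pa.
Lift = ΔP · A = 520 × 58.3 = 30300 N.

30.3 kN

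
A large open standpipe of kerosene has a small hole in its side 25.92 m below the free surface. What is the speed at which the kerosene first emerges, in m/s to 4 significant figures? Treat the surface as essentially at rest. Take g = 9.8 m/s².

With the surface at rest and both surface and jet at atmospheric pressure, Bernoulli gives ρg h = ½ρv², so v = √(2gh) = √(2·9.8·25.92) = 22.54 m/s.

v ≈ 22.54 m/s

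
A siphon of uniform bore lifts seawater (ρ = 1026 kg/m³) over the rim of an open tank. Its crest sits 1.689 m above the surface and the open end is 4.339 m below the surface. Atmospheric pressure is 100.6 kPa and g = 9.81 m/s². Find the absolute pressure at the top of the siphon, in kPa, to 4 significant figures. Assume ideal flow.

The outlet speed comes from Torricelli: v = √(2g·4.339) = 9.227 m/s.
With constant cross-section the crest speed equals v; applying Bernoulli from the surface up to the crest, P_top = P_atm − ½ρv² − ρg·h_top.
P_top = 100600 − ½·1026·9.227² − 1026·9.81·1.689 = 39930 Pa.

P_top ≈ 39.93 kPa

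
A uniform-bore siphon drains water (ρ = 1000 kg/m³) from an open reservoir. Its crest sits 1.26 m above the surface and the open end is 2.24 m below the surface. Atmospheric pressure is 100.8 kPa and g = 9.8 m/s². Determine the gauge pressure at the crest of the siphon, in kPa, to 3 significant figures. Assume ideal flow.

P_gauge ≈ -34.3 kPa

The outlet speed comes from Torricelli: v = √(2g·2.24) = 6.63 m/s.
With constant cross-section the crest speed equals v; applying Bernoulli from the surface up to the crest, P_top = P_atm − ½ρv² − ρg·h_top.
P_top = 100800 − ½·1000·6.63² − 1000·9.8·1.26 = 66500 Pa. So P_gauge = P_top − P_atm = -34300 Pa.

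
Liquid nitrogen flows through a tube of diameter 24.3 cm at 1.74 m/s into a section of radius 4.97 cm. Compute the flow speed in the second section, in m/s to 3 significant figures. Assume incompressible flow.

10.4 m/s

The volume flow rate is constant, so v₂ = (A₁/A₂)v₁ = (464/77.6)·1.74 = 10.4 m/s.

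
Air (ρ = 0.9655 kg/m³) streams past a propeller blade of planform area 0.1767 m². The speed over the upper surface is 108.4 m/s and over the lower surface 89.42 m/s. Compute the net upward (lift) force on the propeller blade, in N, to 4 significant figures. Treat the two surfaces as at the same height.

With equal heights on the two surfaces, Bernoulli gives P_lower − P_upper = ½ρ(v_upper² − v_lower²).
ΔP = ½·0.9655·(108.4² − 89.42²) = 1813 Pa.
Lift = ΔP · A = 1813 × 0.1767 = 320.3 N.

F ≈ 320.3 N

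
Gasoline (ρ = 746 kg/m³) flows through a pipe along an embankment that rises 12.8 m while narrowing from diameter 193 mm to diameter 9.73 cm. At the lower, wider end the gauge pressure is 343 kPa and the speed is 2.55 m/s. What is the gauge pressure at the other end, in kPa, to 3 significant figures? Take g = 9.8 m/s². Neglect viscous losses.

P₂ ≈ 214 kPa

By continuity, v₂ = v₁·A₁/A₂ = 2.55·(293/74.4) = 10.0 m/s.
Applying Bernoulli between the two ends and solving for P₂: P₂ = P₁ + ½ρ(v₁² − v₂²) − ρgΔh.
P₂ = 343000 + ½·746·(2.55² − 10.0²) − 746·9.8·(+12.8) = 343000 + (-35100) − (93600) = 214000 Pa.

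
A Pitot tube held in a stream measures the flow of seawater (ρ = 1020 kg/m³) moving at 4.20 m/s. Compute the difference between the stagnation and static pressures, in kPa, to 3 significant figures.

ΔP ≈ 9.00 kPa

At the stagnation point the flow is brought to rest, so Bernoulli gives P_stag − P_static = ½ρv².
ΔP = ½·1020·4.20² = 9000 Pa.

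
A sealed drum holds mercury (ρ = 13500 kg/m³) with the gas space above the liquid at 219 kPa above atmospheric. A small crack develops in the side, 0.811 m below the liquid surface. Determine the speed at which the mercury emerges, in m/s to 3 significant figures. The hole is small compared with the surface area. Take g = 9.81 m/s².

Take point 1 at the surface (v₁ ≈ 0) and point 2 at the hole (at atmospheric pressure). Bernoulli: P₁ + ρg h = P_atm + ½ρv₂².
With P₁ − P_atm = 219000 Pa, v₂ = √(2gh + 2ΔP/ρ) = √(2·9.81·0.811 + 2·219000/13500) = 6.95 m/s.

v = 6.95 m/s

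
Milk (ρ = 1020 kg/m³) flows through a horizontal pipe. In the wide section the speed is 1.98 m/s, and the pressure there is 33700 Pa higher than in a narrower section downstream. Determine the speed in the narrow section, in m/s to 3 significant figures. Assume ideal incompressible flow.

Along the level pipe P + ½ρv² is conserved, hence v₂² = v₁² + 2(P₁ − P₂)/ρ.
v₂ = √(1.98² + 2·33700/1020) = √(3.92 + 66.1) = 8.37 m/s.

v₂ ≈ 8.37 m/s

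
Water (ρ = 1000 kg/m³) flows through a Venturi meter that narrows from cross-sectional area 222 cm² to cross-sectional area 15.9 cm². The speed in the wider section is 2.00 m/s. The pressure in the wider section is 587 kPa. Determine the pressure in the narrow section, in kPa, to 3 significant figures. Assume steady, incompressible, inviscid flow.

P₂ ≈ 199 kPa

Mass conservation (A₁v₁ = A₂v₂) gives v₂ = 2.00 × 222/15.9 = 27.9 m/s.
The pipe is horizontal, so Bernoulli reduces to P₁ + ½ρv₁² = P₂ + ½ρv₂².
P₂ = P₁ − ½ρ(v₂² − v₁²) = 587000 − ½·1000·(27.9² − 2.00²) = 587000 − 388000 = 199000 Pa.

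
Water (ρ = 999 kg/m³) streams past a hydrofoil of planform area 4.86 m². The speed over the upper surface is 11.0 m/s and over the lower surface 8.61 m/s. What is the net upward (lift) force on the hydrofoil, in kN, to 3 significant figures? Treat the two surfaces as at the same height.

114 kN

From P + ½ρv² = const at equal height, P_low − P_up = ½ρ(v_up² − v_low²).
ΔP = ½·999·(11.0² − 8.61²) = 23400 Pa.
Lift = ΔP · A = 23400 × 4.86 = 114000 N.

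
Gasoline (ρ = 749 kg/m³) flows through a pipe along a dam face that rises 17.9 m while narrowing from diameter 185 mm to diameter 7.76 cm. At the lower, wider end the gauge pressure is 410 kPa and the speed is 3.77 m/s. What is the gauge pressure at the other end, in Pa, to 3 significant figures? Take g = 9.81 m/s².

By continuity, v₂ = v₁·A₁/A₂ = 3.77·(269/47.3) = 21.4 m/s.
Energy conservation along the streamline gives P₂ = P₁ − ½ρ(v₂² − v₁²) − ρg(h₂ − h₁).
P₂ = 410000 + ½·749·(3.77² − 21.4²) − 749·9.81·(+17.9) = 410000 + (-167000) − (132000) = 112000 Pa.

112000 Pa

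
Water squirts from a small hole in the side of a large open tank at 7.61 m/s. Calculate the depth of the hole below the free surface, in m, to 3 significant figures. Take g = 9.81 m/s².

For a small hole in a large open tank, ½v² = gh, giving h = v²/(2g).
h = 7.61²/(2·9.81) = 57.9/19.62 = 2.95 m.

h ≈ 2.95 m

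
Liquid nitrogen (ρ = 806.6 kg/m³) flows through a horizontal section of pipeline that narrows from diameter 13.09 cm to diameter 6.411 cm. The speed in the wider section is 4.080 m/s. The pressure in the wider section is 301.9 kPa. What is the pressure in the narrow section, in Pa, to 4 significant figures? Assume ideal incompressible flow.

191900 Pa

Continuity gives A₁v₁ = A₂v₂, so v₂ = (134.6 cm²)/(32.28 cm²) × 4.080 m/s = 17.01 m/s.
The pipe is horizontal, so Bernoulli reduces to P₁ + ½ρv₁² = P₂ + ½ρv₂².
P₂ = P₁ − ½ρ(v₂² − v₁²) = 301900 − ½·806.6·(17.01² − 4.080²) = 301900 − 110000 = 191900 Pa.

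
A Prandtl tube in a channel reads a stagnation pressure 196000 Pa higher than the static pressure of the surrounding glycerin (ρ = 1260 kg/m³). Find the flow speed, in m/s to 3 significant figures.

v ≈ 17.6 m/s

The dynamic pressure equals the rise in static pressure at the stagnation point: ΔP = ½ρv².
v = √(2ΔP/ρ) = √(2·196000/1260) = 17.6 m/s.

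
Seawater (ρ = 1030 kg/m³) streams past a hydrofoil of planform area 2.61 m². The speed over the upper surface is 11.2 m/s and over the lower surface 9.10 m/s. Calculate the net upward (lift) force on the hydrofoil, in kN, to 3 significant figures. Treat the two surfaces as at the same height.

From P + ½ρv² = const at equal height, P_low − P_up = ½ρ(v_up² − v_low²).
ΔP = ½·1030·(11.2² − 9.10²) = 22000 Pa.
Lift = ΔP · A = 22000 × 2.61 = 57300 N.

F = 57.3 kN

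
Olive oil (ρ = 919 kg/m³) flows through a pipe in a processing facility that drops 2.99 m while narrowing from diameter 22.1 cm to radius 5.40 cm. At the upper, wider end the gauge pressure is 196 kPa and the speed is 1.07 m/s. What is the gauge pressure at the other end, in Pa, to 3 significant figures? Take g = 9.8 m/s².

P₂ ≈ 214000 Pa

Mass conservation (A₁v₁ = A₂v₂) gives v₂ = 1.07 × 384/91.6 = 4.48 m/s.
Energy conservation along the streamline gives P₂ = P₁ − ½ρ(v₂² − v₁²) − ρg(h₂ − h₁).
P₂ = 196000 + ½·919·(1.07² − 4.48²) − 919·9.8·(−2.99) = 196000 + (-8700) − (-26900) = 214000 Pa.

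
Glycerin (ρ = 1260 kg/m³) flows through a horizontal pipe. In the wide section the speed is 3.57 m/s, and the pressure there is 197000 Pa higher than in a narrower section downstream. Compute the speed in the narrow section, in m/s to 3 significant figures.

v₂ ≈ 18.0 m/s

With h₁ = h₂, rearranging Bernoulli gives v₂ = √(v₁² + 2ΔP/ρ).
v₂ = √(3.57² + 2·197000/1260) = √(12.7 + 313) = 18.0 m/s.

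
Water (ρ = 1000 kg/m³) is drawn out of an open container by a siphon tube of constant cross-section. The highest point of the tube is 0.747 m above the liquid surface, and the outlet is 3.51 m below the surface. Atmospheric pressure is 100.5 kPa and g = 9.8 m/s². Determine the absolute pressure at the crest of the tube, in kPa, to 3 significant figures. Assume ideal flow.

58.8 kPa

From the surface to the outlet (both open to atmosphere, surface at rest): v = √(2g·h_out) = √(2·9.8·3.51) = 8.29 m/s.
The bore is uniform, so the speed at the crest is the same v. Bernoulli surface→crest: P_atm = P_top + ½ρv² + ρg·h_top.
P_top = 100500 − ½·1000·8.29² − 1000·9.8·0.747 = 58800 Pa.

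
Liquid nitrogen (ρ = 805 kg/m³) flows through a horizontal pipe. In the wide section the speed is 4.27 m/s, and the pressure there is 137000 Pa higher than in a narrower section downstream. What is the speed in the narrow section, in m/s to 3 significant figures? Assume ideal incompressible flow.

With h₁ = h₂, rearranging Bernoulli gives v₂ = √(v₁² + 2ΔP/ρ).
v₂ = √(4.27² + 2·137000/805) = √(18.2 + 340) = 18.9 m/s.

v₂ ≈ 18.9 m/s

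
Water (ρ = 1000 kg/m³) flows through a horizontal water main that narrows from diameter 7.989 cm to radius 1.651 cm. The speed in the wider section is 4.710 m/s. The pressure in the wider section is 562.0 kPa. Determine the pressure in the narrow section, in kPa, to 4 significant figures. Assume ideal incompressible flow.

P₂ = 193.0 kPa

Mass conservation (A₁v₁ = A₂v₂) gives v₂ = 4.710 × 50.13/8.563 = 27.57 m/s.
Bernoulli (h₁ = h₂): P₁ − P₂ = ½ρ(v₂² − v₁²).
P₂ = P₁ − ½ρ(v₂² − v₁²) = 562000 − ½·1000·(27.57² − 4.710²) = 562000 − 369000 = 193000 Pa.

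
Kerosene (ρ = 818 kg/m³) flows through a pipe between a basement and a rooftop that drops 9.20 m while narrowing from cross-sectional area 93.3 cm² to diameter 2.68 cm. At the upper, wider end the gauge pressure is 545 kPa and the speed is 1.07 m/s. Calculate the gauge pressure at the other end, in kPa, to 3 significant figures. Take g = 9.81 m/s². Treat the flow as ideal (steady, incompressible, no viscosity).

P₂ ≈ 491 kPa

Mass conservation (A₁v₁ = A₂v₂) gives v₂ = 1.07 × 93.3/5.64 = 17.7 m/s.
Energy conservation along the streamline gives P₂ = P₁ − ½ρ(v₂² − v₁²) − ρg(h₂ − h₁).
P₂ = 545000 + ½·818·(1.07² − 17.7²) − 818·9.81·(−9.20) = 545000 + (-128000) − (-73800) = 491000 Pa.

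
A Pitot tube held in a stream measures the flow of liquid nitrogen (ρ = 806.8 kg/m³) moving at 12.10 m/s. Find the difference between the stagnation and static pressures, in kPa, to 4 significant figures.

59.06 kPa

At the stagnation point the flow is brought to rest, so Bernoulli gives P_stag − P_static = ½ρv².
ΔP = ½·806.8·12.10² = 59060 Pa.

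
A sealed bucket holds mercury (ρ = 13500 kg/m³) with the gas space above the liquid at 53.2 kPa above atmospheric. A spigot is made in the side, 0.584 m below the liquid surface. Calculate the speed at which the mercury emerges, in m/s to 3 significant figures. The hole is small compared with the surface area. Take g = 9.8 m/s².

v ≈ 4.40 m/s

Take point 1 at the surface (v₁ ≈ 0) and point 2 at the hole (at atmospheric pressure). Bernoulli: P₁ + ρg h = P_atm + ½ρv₂².
With P₁ − P_atm = 53200 Pa, v₂ = √(2gh + 2ΔP/ρ) = √(2·9.8·0.584 + 2·53200/13500) = 4.40 m/s.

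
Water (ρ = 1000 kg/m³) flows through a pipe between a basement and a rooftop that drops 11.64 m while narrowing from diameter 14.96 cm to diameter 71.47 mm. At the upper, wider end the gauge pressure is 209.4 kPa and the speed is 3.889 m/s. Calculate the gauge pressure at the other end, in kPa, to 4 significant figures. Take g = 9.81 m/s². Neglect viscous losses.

P₂ = 186.0 kPa

The volume flow rate is constant, so v₂ = (A₁/A₂)v₁ = (175.8/40.12)·3.889 = 17.04 m/s.
Bernoulli: P₁ + ½ρv₁² + ρg h₁ = P₂ + ½ρv₂² + ρg h₂, so P₂ = P₁ + ½ρ(v₁² − v₂²) − ρg(h₂ − h₁).
P₂ = 209400 + ½·1000·(3.889² − 17.04²) − 1000·9.81·(−11.64) = 209400 + (-137600) − (-114200) = 186000 Pa.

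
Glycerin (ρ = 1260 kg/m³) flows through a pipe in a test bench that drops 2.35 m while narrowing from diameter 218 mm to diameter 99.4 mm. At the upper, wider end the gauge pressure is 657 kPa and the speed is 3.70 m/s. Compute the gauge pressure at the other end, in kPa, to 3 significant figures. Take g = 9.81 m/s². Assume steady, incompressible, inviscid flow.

The volume flow rate is constant, so v₂ = (A₁/A₂)v₁ = (373/77.6)·3.70 = 17.8 m/s.
Energy conservation along the streamline gives P₂ = P₁ − ½ρ(v₂² − v₁²) − ρg(h₂ − h₁).
P₂ = 657000 + ½·1260·(3.70² − 17.8²) − 1260·9.81·(−2.35) = 657000 + (-191000) − (-29000) = 495000 Pa.

P₂ = 495 kPa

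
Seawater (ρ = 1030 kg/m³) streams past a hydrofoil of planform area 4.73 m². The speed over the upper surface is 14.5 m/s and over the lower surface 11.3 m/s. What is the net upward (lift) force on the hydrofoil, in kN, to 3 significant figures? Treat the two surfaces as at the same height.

From P + ½ρv² = const at equal height, P_low − P_up = ½ρ(v_up² − v_low²).
ΔP = ½·1030·(14.5² − 11.3²) = 42500 Pa.
Lift = ΔP · A = 42500 × 4.73 = 201000 N.

F = 201 kN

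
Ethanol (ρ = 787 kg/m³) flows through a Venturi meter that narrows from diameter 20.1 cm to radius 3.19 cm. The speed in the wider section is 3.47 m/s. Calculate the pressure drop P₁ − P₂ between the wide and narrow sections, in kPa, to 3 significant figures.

ΔP ≈ 462 kPa

Continuity gives A₁v₁ = A₂v₂, so v₂ = (317 cm²)/(32.0 cm²) × 3.47 m/s = 34.4 m/s.
Along the horizontal streamline, P + ½ρv² is constant.
P₁ − P₂ = ½·787·(34.4² − 3.47²) = ½·787·1170 = 462000 Pa.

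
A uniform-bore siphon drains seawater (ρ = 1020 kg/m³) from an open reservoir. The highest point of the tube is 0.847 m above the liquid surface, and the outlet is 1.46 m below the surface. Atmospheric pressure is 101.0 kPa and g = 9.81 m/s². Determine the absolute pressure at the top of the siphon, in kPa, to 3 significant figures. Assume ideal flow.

77.9 kPa

The outlet speed comes from Torricelli: v = √(2g·1.46) = 5.35 m/s.
With constant cross-section the crest speed equals v; applying Bernoulli from the surface up to the crest, P_top = P_atm − ½ρv² − ρg·h_top.
P_top = 101000 − ½·1020·5.35² − 1020·9.81·0.847 = 77900 Pa.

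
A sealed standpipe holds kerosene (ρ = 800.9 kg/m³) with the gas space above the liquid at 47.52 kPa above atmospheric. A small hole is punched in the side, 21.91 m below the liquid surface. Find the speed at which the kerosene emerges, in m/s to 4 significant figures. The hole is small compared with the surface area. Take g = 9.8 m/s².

23.41 m/s

Take point 1 at the surface (v₁ ≈ 0) and point 2 at the hole (at atmospheric pressure). Bernoulli: P₁ + ρg h = P_atm + ½ρv₂².
With P₁ − P_atm = 47520 Pa, v₂ = √(2gh + 2ΔP/ρ) = √(2·9.8·21.91 + 2·47520/800.9) = 23.41 m/s.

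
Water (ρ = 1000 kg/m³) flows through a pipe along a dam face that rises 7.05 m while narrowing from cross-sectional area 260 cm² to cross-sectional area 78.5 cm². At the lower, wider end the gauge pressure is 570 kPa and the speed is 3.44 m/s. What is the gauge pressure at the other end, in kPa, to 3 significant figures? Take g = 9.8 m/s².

P₂ ≈ 442 kPa

Mass conservation (A₁v₁ = A₂v₂) gives v₂ = 3.44 × 260/78.5 = 11.4 m/s.
Bernoulli: P₁ + ½ρv₁² + ρg h₁ = P₂ + ½ρv₂² + ρg h₂, so P₂ = P₁ + ½ρ(v₁² − v₂²) − ρg(h₂ − h₁).
P₂ = 570000 + ½·1000·(3.44² − 11.4²) − 1000·9.8·(+7.05) = 570000 + (-59000) − (69100) = 442000 Pa.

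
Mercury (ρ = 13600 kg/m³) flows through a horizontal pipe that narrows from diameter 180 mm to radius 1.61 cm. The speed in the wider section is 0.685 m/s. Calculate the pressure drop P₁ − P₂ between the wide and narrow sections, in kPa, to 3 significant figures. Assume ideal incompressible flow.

The volume flow rate is constant, so v₂ = (A₁/A₂)v₁ = (254/8.14)·0.685 = 21.4 m/s.
Along the horizontal streamline, P + ½ρv² is constant.
P₁ − P₂ = ½·13600·(21.4² − 0.685²) = ½·13600·458 = 3110000 Pa.

3110 kPa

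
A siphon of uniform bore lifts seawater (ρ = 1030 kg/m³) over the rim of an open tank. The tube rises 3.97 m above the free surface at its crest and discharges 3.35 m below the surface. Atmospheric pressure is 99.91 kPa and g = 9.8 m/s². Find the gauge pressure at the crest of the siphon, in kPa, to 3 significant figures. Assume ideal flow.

P_gauge = -73.9 kPa

Bernoulli surface→outlet gives ½v² = g·h_out, so v = √(2·9.8·3.35) = 8.10 m/s.
With constant cross-section the crest speed equals v; applying Bernoulli from the surface up to the crest, P_top = P_atm − ½ρv² − ρg·h_top.
P_top = 99910 − ½·1030·8.10² − 1030·9.8·3.97 = 26000 Pa. So P_gauge = P_top − P_atm = -73900 Pa.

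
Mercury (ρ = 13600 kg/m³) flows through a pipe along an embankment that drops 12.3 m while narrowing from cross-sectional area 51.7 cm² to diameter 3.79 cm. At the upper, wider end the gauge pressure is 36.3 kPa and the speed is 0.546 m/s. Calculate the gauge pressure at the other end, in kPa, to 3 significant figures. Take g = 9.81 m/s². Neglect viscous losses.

Mass conservation (A₁v₁ = A₂v₂) gives v₂ = 0.546 × 51.7/11.3 = 2.50 m/s.
Applying Bernoulli between the two ends and solving for P₂: P₂ = P₁ + ½ρ(v₁² − v₂²) − ρgΔh.
P₂ = 36300 + ½·13600·(0.546² − 2.50²) − 13600·9.81·(−12.3) = 36300 + (-40500) − (-1640000) = 1640000 Pa.

P₂ = 1640 kPa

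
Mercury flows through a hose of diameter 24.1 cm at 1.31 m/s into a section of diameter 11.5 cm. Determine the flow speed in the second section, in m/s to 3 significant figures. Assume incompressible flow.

Continuity gives A₁v₁ = A₂v₂, so v₂ = (456 cm²)/(104 cm²) × 1.31 m/s = 5.75 m/s.

5.75 m/s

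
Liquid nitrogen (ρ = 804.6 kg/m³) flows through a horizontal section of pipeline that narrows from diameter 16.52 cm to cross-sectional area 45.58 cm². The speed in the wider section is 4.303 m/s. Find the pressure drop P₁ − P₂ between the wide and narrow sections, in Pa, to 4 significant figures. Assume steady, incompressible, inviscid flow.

ΔP ≈ 157300 Pa

Mass conservation (A₁v₁ = A₂v₂) gives v₂ = 4.303 × 214.3/45.58 = 20.24 m/s.
The pipe is horizontal, so Bernoulli reduces to P₁ + ½ρv₁² = P₂ + ½ρv₂².
P₁ − P₂ = ½·804.6·(20.24² − 4.303²) = ½·804.6·390.9 = 157300 Pa.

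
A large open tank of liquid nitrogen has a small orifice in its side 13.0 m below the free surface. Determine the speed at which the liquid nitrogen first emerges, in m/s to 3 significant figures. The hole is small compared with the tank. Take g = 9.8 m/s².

v ≈ 16.0 m/s

The surface is effectively still and both ends are open, so ½v² = gh and v = √(2·9.8·13.0) = 16.0 m/s.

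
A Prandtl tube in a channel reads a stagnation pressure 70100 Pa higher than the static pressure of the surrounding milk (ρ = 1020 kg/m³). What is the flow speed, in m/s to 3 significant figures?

The dynamic pressure equals the rise in static pressure at the stagnation point: ΔP = ½ρv².
v = √(2ΔP/ρ) = √(2·70100/1020) = 11.7 m/s.

v = 11.7 m/s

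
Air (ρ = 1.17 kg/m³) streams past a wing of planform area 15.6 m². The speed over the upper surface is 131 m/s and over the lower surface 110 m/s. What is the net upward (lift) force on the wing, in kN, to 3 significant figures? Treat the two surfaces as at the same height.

The faster flow above has the lower pressure; Bernoulli (same height) gives ΔP = ½ρ(v_up² − v_low²).
ΔP = ½·1.17·(131² − 110²) = 2960 Pa.
Lift = ΔP · A = 2960 × 15.6 = 46200 N.

F = 46.2 kN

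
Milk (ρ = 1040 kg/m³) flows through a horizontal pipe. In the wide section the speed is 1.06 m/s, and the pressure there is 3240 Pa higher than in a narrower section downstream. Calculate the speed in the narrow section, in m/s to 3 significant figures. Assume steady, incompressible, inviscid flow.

v₂ ≈ 2.71 m/s

With h₁ = h₂, rearranging Bernoulli gives v₂ = √(v₁² + 2ΔP/ρ).
v₂ = √(1.06² + 2·3240/1040) = √(1.12 + 6.23) = 2.71 m/s.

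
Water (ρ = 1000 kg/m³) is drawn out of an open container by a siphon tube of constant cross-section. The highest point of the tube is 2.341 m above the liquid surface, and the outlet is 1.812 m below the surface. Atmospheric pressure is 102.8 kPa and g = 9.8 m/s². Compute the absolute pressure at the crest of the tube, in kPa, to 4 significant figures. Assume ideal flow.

P_top ≈ 62.10 kPa

The outlet speed comes from Torricelli: v = √(2g·1.812) = 5.959 m/s.
The bore is uniform, so the speed at the crest is the same v. Bernoulli surface→crest: P_atm = P_top + ½ρv² + ρg·h_top.
P_top = 102800 − ½·1000·5.959² − 1000·9.8·2.341 = 62100 Pa.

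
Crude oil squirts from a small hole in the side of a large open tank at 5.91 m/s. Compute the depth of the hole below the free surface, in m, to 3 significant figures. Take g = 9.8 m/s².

1.78 m

Inverting v = √(2gh) gives h = v² / 2g.
h = 5.91²/(2·9.8) = 34.9/19.60 = 1.78 m.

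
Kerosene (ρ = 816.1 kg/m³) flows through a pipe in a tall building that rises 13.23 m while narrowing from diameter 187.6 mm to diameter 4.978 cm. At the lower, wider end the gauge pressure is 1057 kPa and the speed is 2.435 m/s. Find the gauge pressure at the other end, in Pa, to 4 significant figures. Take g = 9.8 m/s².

P₂ ≈ 465600 Pa

Continuity gives A₁v₁ = A₂v₂, so v₂ = (276.4 cm²)/(19.46 cm²) × 2.435 m/s = 34.58 m/s.
Energy conservation along the streamline gives P₂ = P₁ − ½ρ(v₂² − v₁²) − ρg(h₂ − h₁).
P₂ = 1057000 + ½·816.1·(2.435² − 34.58²) − 816.1·9.8·(+13.23) = 1057000 + (-485600) − (105800) = 465600 Pa.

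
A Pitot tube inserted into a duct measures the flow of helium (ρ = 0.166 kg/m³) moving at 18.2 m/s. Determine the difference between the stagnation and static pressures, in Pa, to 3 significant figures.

At the stagnation point the flow is brought to rest, so Bernoulli gives P_stag − P_static = ½ρv².
ΔP = ½·0.166·18.2² = 27.5 Pa.

27.5 Pa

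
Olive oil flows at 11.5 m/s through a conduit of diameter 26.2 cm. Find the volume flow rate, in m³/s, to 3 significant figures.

Q = 0.620 m³/s

Q = A·v = 0.0539 m² × 11.5 m/s = 0.620 m³/s.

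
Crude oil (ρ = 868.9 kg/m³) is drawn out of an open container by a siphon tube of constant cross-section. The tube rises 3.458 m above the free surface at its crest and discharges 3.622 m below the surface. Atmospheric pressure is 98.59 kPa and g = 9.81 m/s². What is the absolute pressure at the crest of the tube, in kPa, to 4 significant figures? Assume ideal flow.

38.24 kPa

From the surface to the outlet (both open to atmosphere, surface at rest): v = √(2g·h_out) = √(2·9.81·3.622) = 8.430 m/s.
With constant cross-section the crest speed equals v; applying Bernoulli from the surface up to the crest, P_top = P_atm − ½ρv² − ρg·h_top.
P_top = 98590 − ½·868.9·8.430² − 868.9·9.81·3.458 = 38240 Pa.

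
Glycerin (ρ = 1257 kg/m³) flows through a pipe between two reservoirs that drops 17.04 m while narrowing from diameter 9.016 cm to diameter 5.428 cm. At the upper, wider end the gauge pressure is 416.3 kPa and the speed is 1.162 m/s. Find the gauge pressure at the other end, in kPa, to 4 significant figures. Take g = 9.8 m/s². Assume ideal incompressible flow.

P₂ ≈ 620.6 kPa

The volume flow rate is constant, so v₂ = (A₁/A₂)v₁ = (63.84/23.14)·1.162 = 3.206 m/s.
Bernoulli: P₁ + ½ρv₁² + ρg h₁ = P₂ + ½ρv₂² + ρg h₂, so P₂ = P₁ + ½ρ(v₁² − v₂²) − ρg(h₂ − h₁).
P₂ = 416300 + ½·1257·(1.162² − 3.206²) − 1257·9.8·(−17.04) = 416300 + (-5611) − (-209900) = 620600 Pa.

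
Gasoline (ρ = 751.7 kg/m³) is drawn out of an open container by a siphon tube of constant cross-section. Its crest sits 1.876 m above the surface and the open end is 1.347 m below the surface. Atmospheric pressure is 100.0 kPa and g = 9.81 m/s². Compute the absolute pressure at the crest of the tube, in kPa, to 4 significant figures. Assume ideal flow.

Bernoulli surface→outlet gives ½v² = g·h_out, so v = √(2·9.81·1.347) = 5.141 m/s.
With constant cross-section the crest speed equals v; applying Bernoulli from the surface up to the crest, P_top = P_atm − ½ρv² − ρg·h_top.
P_top = 100000 − ½·751.7·5.141² − 751.7·9.81·1.876 = 76230 Pa.

P_top ≈ 76.23 kPa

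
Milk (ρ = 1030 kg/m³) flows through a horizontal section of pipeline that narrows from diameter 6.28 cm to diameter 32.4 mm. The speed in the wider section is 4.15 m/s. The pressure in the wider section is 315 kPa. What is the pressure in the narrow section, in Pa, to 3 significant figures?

Mass conservation (A₁v₁ = A₂v₂) gives v₂ = 4.15 × 31.0/8.24 = 15.6 m/s.
The pipe is horizontal, so Bernoulli reduces to P₁ + ½ρv₁² = P₂ + ½ρv₂².
P₂ = P₁ − ½ρ(v₂² − v₁²) = 315000 − ½·1030·(15.6² − 4.15²) = 315000 − 116000 = 199000 Pa.

199000 Pa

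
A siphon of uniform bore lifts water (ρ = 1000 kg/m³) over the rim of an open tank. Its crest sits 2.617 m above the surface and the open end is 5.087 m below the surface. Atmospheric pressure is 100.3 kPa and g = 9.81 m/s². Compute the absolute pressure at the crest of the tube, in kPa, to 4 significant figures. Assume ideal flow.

Bernoulli surface→outlet gives ½v² = g·h_out, so v = √(2·9.81·5.087) = 9.990 m/s.
With constant cross-section the crest speed equals v; applying Bernoulli from the surface up to the crest, P_top = P_atm − ½ρv² − ρg·h_top.
P_top = 100300 − ½·1000·9.990² − 1000·9.81·2.617 = 24720 Pa.

P_top = 24.72 kPa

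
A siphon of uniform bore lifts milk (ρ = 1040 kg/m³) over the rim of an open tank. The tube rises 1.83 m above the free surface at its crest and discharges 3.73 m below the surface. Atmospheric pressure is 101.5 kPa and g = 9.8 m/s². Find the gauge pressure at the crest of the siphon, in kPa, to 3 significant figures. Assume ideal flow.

P_gauge = -56.7 kPa

The outlet speed comes from Torricelli: v = √(2g·3.73) = 8.55 m/s.
Continuity keeps v the same throughout the tube; from surface to crest, P_atm + 0 = P_top + ½ρv² + ρg·h_top.
P_top = 101500 − ½·1040·8.55² − 1040·9.8·1.83 = 44800 Pa. So P_gauge = P_top − P_atm = -56700 Pa.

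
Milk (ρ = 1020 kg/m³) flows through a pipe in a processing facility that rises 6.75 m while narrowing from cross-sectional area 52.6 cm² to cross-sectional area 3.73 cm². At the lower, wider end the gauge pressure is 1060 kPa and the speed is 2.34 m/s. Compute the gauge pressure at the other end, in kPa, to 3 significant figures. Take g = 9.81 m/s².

By continuity, v₂ = v₁·A₁/A₂ = 2.34·(52.6/3.73) = 33.0 m/s.
Bernoulli: P₁ + ½ρv₁² + ρg h₁ = P₂ + ½ρv₂² + ρg h₂, so P₂ = P₁ + ½ρ(v₁² − v₂²) − ρg(h₂ − h₁).
P₂ = 1060000 + ½·1020·(2.34² − 33.0²) − 1020·9.81·(+6.75) = 1060000 + (-553000) − (67500) = 440000 Pa.

440 kPa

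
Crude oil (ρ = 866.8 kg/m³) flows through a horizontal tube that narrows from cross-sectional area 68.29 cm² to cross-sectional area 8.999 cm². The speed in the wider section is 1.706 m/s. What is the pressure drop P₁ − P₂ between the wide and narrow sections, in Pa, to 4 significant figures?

By continuity, v₂ = v₁·A₁/A₂ = 1.706·(68.29/8.999) = 12.95 m/s.
Bernoulli (h₁ = h₂): P₁ − P₂ = ½ρ(v₂² − v₁²).
P₁ − P₂ = ½·866.8·(12.95² − 1.706²) = ½·866.8·164.7 = 71380 Pa.

71380 Pa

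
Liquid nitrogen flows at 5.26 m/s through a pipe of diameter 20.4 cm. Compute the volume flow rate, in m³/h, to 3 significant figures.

619 m³/h

Q = A·v = 0.0327 m² × 5.26 m/s = 0.172 m³/s.
Converting: 0.172 m³/s × 3600 = 619 m³/h.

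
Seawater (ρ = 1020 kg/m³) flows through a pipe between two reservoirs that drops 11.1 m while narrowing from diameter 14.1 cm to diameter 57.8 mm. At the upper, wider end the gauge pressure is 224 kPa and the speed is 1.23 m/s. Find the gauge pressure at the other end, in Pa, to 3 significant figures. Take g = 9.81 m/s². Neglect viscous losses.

309000 Pa

Continuity gives A₁v₁ = A₂v₂, so v₂ = (156 cm²)/(26.2 cm²) × 1.23 m/s = 7.32 m/s.
Applying Bernoulli between the two ends and solving for P₂: P₂ = P₁ + ½ρ(v₁² − v₂²) − ρgΔh.
P₂ = 224000 + ½·1020·(1.23² − 7.32²) − 1020·9.81·(−11.1) = 224000 + (-26600) − (-111000) = 309000 Pa.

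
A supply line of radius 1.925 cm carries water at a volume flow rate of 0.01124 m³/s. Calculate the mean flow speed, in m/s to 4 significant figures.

Q = 0.01124 m³/s = 0.01124 m³/s.
v = Q/A = 0.01124 / 0.001164 = 9.655 m/s.

9.655 m/s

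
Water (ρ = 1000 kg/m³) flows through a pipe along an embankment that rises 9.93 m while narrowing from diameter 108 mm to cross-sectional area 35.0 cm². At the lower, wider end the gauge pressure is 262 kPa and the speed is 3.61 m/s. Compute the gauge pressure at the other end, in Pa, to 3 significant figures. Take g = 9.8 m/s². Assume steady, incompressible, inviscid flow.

P₂ ≈ 127000 Pa

The volume flow rate is constant, so v₂ = (A₁/A₂)v₁ = (91.6/35.0)·3.61 = 9.45 m/s.
Bernoulli: P₁ + ½ρv₁² + ρg h₁ = P₂ + ½ρv₂² + ρg h₂, so P₂ = P₁ + ½ρ(v₁² − v₂²) − ρg(h₂ − h₁).
P₂ = 262000 + ½·1000·(3.61² − 9.45²) − 1000·9.8·(+9.93) = 262000 + (-38100) − (97300) = 127000 Pa.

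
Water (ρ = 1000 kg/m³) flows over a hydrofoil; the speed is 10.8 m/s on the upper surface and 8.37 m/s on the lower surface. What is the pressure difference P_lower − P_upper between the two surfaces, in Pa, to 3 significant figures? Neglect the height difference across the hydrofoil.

The pressure is lower where the speed is higher: ΔP = ½ρ(v_up² − v_low²).
ΔP = ½·1000·(10.8² − 8.37²) = 23300 Pa.

ΔP ≈ 23300 Pa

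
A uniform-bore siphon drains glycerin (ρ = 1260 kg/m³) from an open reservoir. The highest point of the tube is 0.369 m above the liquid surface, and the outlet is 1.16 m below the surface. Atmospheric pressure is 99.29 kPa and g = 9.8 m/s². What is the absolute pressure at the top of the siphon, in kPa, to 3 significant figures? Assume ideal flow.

The outlet speed comes from Torricelli: v = √(2g·1.16) = 4.77 m/s.
With constant cross-section the crest speed equals v; applying Bernoulli from the surface up to the crest, P_top = P_atm − ½ρv² − ρg·h_top.
P_top = 99290 − ½·1260·4.77² − 1260·9.8·0.369 = 80400 Pa.

P_top = 80.4 kPa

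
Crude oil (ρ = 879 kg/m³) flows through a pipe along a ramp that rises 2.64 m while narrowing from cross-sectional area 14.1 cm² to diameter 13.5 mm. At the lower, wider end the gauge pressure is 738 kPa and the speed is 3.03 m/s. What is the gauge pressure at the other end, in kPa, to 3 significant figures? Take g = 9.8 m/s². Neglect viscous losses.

Mass conservation (A₁v₁ = A₂v₂) gives v₂ = 3.03 × 14.1/1.43 = 29.8 m/s.
Bernoulli: P₁ + ½ρv₁² + ρg h₁ = P₂ + ½ρv₂² + ρg h₂, so P₂ = P₁ + ½ρ(v₁² − v₂²) − ρg(h₂ − h₁).
P₂ = 738000 + ½·879·(3.03² − 29.8²) − 879·9.8·(+2.64) = 738000 + (-387000) − (22700) = 328000 Pa.

P₂ = 328 kPa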